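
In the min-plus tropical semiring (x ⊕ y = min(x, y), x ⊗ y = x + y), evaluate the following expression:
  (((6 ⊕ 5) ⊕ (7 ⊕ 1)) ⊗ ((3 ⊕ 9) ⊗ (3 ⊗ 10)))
(((6 ⊕ 5) ⊕ (7 ⊕ 1)) ⊗ ((3 ⊕ 9) ⊗ (3 ⊗ 10))) = 17

Expand innermost to outermost. Recall ⊕ takes the minimum of its arguments and ⊗ takes their sum. Working out the expression (((6 ⊕ 5) ⊕ (7 ⊕ 1)) ⊗ ((3 ⊕ 9) ⊗ (3 ⊗ 10))) gives 17.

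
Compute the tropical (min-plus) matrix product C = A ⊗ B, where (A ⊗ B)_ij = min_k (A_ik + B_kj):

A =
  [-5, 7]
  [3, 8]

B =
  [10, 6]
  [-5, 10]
A ⊗ B =
  [2, 1]
  [3, 9]

Apply the min-plus product entry-by-entry:
  C[0][0] = min over k of (A[0][0] + B[0][0] = -5 + 10 = 5, A[0][1] + B[1][0] = 7 + -5 = 2) = 2 (attained at k = 1)
  C[0][1] = min over k of (A[0][0] + B[0][1] = -5 + 6 = 1, A[0][1] + B[1][1] = 7 + 10 = 17) = 1 (attained at k = 0)
  C[1][0] = min over k of (A[1][0] + B[0][0] = 3 + 10 = 13, A[1][1] + B[1][0] = 8 + -5 = 3) = 3 (attained at k = 1)
  C[1][1] = min over k of (A[1][0] + B[0][1] = 3 + 6 = 9, A[1][1] + B[1][1] = 8 + 10 = 18) = 9 (attained at k = 0)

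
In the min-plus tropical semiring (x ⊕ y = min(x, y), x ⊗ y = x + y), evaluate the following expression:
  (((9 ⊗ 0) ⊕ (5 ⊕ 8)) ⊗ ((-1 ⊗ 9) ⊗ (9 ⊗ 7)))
(((9 ⊗ 0) ⊕ (5 ⊕ 8)) ⊗ ((-1 ⊗ 9) ⊗ (9 ⊗ 7))) = 29

Expand innermost to outermost. Recall ⊕ takes the minimum of its arguments and ⊗ takes their sum. Working out the expression (((9 ⊗ 0) ⊕ (5 ⊕ 8)) ⊗ ((-1 ⊗ 9) ⊗ (9 ⊗ 7))) gives 29.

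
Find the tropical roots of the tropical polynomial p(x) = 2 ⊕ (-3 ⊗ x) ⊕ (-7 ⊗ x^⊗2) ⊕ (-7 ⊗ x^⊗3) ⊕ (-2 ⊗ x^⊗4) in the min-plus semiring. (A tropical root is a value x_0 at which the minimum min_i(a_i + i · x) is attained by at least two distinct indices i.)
Roots: {-5, 0, 4, 5}

Each tropical root is a break point of the lower envelope of the lines y = a_i + i · x (there are 5 lines, with slopes 0, 1, ..., 4). Only the lines that attain the minimum somewhere contribute to roots; other lines are dominated. Here the surviving (envelope) indices are i = 4, i = 3, i = 2, i = 1, i = 0.
Intersections between consecutive envelope lines give the roots: for adjacent envelope indices i < j the intersection is x = (a_i − a_j) / (j − i). Reading off the sorted break points: {-5, 0, 4, 5}.
Verification: at each break x_0, at least two indices attain the minimum of min_i(a_i + i · x_0).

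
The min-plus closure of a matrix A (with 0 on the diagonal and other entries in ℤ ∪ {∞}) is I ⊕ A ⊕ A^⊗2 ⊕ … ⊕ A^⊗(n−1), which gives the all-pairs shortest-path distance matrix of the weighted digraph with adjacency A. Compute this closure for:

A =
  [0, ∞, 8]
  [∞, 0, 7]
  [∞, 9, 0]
Closure =
  [0, 17, 8]
  [∞, 0, 7]
  [∞, 9, 0]

This is the Floyd-Warshall all-pairs shortest-path computation. For each intermediate vertex k = 0, 1, …, 2, update dist[i][j] ← min(dist[i][j], dist[i][k] + dist[k][j]). The final matrix gives, for each (i, j), the minimum total weight of any directed path from i to j (possibly empty when i = j).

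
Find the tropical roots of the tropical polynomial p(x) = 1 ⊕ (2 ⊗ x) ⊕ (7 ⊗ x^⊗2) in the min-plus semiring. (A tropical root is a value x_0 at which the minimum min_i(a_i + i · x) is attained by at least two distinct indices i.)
Roots: {-5, -1}

Each tropical root is a break point of the lower envelope of the lines y = a_i + i · x (there are 3 lines, with slopes 0, 1, ..., 2). Only the lines that attain the minimum somewhere contribute to roots; other lines are dominated. Here the surviving (envelope) indices are i = 2, i = 1, i = 0.
Intersections between consecutive envelope lines give the roots: for adjacent envelope indices i < j the intersection is x = (a_i − a_j) / (j − i). Reading off the sorted break points: {-5, -1}.
Verification: at each break x_0, at least two indices attain the minimum of min_i(a_i + i · x_0).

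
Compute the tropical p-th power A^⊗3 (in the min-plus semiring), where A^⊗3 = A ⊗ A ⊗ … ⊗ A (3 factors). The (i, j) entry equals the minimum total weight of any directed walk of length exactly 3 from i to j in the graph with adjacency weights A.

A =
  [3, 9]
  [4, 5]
A^⊗3 =
  [9, 15]
  [10, 15]

Each entry (A^⊗3)_ij equals the minimum over all length-3 walks i = v_0 → v_1 → … → v_3 = j of Σ_t A[v_t][v_{t+1}]. For example, for (i, j) = (0, 1) we minimise over 4 possible intermediate vertex sequences; the minimum is 15, attained along the walk 0 → 0 → 0 → 1.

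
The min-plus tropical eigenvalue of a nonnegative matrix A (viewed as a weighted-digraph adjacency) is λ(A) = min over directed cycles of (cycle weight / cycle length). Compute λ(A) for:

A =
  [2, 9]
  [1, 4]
λ(A) = 2

Enumerate directed cycles and compute their means (weight / length). Sample:
  cycle 0 → 0: weight = 2, length = 1, mean = 2/1 ≈ 2.000
  cycle 1 → 1: weight = 4, length = 1, mean = 4/1 ≈ 4.000
  cycle 0 → 1 → 0: weight = 10, length = 2, mean = 10/2 ≈ 5.000
  cycle 1 → 0 → 1: weight = 10, length = 2, mean = 10/2 ≈ 5.000
Minimum mean = 2.000, attained e.g. along the cycle 0 → 0 with weight 2 and length 1. So λ(A) = 2/1 = 2.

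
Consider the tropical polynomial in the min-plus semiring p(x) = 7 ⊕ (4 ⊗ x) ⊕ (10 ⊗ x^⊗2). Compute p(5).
p(5) = 7

A tropical monomial a ⊗ x^⊗i evaluates to a + i · x. Evaluating each term at x = 5:
  Term 0 contributes 7 + 0 · 5 = 7
  Term 1 contributes 4 + 1 · 5 = 9
  Term 2 contributes 10 + 2 · 5 = 20
p(5) = ⊕ of these = min[7, 9, 20] = 7.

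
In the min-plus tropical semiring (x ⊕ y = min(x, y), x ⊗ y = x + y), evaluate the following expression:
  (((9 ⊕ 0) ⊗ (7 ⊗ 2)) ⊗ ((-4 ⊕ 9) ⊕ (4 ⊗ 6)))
(((9 ⊕ 0) ⊗ (7 ⊗ 2)) ⊗ ((-4 ⊕ 9) ⊕ (4 ⊗ 6))) = 5

Expand innermost to outermost. Recall ⊕ takes the minimum of its arguments and ⊗ takes their sum. Working out the expression (((9 ⊕ 0) ⊗ (7 ⊗ 2)) ⊗ ((-4 ⊕ 9) ⊕ (4 ⊗ 6))) gives 5.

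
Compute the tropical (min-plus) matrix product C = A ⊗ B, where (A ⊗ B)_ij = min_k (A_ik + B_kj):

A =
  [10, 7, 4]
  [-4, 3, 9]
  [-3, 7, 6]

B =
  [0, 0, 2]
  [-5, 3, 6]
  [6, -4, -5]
A ⊗ B =
  [2, 0, -1]
  [-4, -4, -2]
  [-3, -3, -1]

Apply the min-plus product entry-by-entry:
  C[0][0] = min over k of (A[0][0] + B[0][0] = 10 + 0 = 10, A[0][1] + B[1][0] = 7 + -5 = 2, A[0][2] + B[2][0] = 4 + 6 = 10) = 2 (attained at k = 1)
  C[0][1] = min over k of (A[0][0] + B[0][1] = 10 + 0 = 10, A[0][1] + B[1][1] = 7 + 3 = 10, A[0][2] + B[2][1] = 4 + -4 = 0) = 0 (attained at k = 2)
  C[0][2] = min over k of (A[0][0] + B[0][2] = 10 + 2 = 12, A[0][1] + B[1][2] = 7 + 6 = 13, A[0][2] + B[2][2] = 4 + -5 = -1) = -1 (attained at k = 2)
  C[1][0] = min over k of (A[1][0] + B[0][0] = -4 + 0 = -4, A[1][1] + B[1][0] = 3 + -5 = -2, A[1][2] + B[2][0] = 9 + 6 = 15) = -4 (attained at k = 0)
  C[1][1] = min over k of (A[1][0] + B[0][1] = -4 + 0 = -4, A[1][1] + B[1][1] = 3 + 3 = 6, A[1][2] + B[2][1] = 9 + -4 = 5) = -4 (attained at k = 0)
  C[1][2] = min over k of (A[1][0] + B[0][2] = -4 + 2 = -2, A[1][1] + B[1][2] = 3 + 6 = 9, A[1][2] + B[2][2] = 9 + -5 = 4) = -2 (attained at k = 0)
  C[2][0] = min over k of (A[2][0] + B[0][0] = -3 + 0 = -3, A[2][1] + B[1][0] = 7 + -5 = 2, A[2][2] + B[2][0] = 6 + 6 = 12) = -3 (attained at k = 0)
  C[2][1] = min over k of (A[2][0] + B[0][1] = -3 + 0 = -3, A[2][1] + B[1][1] = 7 + 3 = 10, A[2][2] + B[2][1] = 6 + -4 = 2) = -3 (attained at k = 0)
  C[2][2] = min over k of (A[2][0] + B[0][2] = -3 + 2 = -1, A[2][1] + B[1][2] = 7 + 6 = 13, A[2][2] + B[2][2] = 6 + -5 = 1) = -1 (attained at k = 0)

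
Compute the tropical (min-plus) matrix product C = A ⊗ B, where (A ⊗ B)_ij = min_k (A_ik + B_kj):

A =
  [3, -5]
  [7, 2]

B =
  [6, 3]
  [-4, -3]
A ⊗ B =
  [-9, -8]
  [-2, -1]

Apply the min-plus product entry-by-entry:
  C[0][0] = min over k of (A[0][0] + B[0][0] = 3 + 6 = 9, A[0][1] + B[1][0] = -5 + -4 = -9) = -9 (attained at k = 1)
  C[0][1] = min over k of (A[0][0] + B[0][1] = 3 + 3 = 6, A[0][1] + B[1][1] = -5 + -3 = -8) = -8 (attained at k = 1)
  C[1][0] = min over k of (A[1][0] + B[0][0] = 7 + 6 = 13, A[1][1] + B[1][0] = 2 + -4 = -2) = -2 (attained at k = 1)
  C[1][1] = min over k of (A[1][0] + B[0][1] = 7 + 3 = 10, A[1][1] + B[1][1] = 2 + -3 = -1) = -1 (attained at k = 1)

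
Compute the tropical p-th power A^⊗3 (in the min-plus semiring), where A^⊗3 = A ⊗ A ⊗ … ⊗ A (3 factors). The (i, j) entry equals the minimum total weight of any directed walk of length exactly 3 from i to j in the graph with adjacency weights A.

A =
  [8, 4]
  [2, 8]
A^⊗3 =
  [14, 10]
  [8, 14]

Each entry (A^⊗3)_ij equals the minimum over all length-3 walks i = v_0 → v_1 → … → v_3 = j of Σ_t A[v_t][v_{t+1}]. For example, for (i, j) = (0, 1) we minimise over 4 possible intermediate vertex sequences; the minimum is 10, attained along the walk 0 → 1 → 0 → 1.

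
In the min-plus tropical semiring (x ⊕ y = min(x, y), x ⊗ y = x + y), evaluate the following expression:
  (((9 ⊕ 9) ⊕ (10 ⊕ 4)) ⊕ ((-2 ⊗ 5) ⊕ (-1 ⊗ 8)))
(((9 ⊕ 9) ⊕ (10 ⊕ 4)) ⊕ ((-2 ⊗ 5) ⊕ (-1 ⊗ 8))) = 3

Expand innermost to outermost. Recall ⊕ takes the minimum of its arguments and ⊗ takes their sum. Working out the expression (((9 ⊕ 9) ⊕ (10 ⊕ 4)) ⊕ ((-2 ⊗ 5) ⊕ (-1 ⊗ 8))) gives 3.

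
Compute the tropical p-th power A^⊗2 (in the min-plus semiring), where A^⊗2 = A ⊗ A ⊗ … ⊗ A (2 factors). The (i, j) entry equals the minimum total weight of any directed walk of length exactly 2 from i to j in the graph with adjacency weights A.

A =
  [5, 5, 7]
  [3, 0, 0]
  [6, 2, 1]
A^⊗2 =
  [8, 5, 5]
  [3, 0, 0]
  [5, 2, 2]

Each entry (A^⊗2)_ij equals the minimum over all length-2 walks i = v_0 → v_1 → … → v_2 = j of Σ_t A[v_t][v_{t+1}]. For example, for (i, j) = (0, 2) we minimise over 3 possible intermediate vertex sequences; the minimum is 5, attained along the walk 0 → 1 → 2.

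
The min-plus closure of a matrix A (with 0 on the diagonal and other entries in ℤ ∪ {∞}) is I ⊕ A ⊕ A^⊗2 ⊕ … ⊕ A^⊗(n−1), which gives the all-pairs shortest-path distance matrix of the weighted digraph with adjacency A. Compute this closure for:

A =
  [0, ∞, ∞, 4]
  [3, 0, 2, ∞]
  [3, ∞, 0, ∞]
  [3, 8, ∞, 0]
Closure =
  [0, 12, 14, 4]
  [3, 0, 2, 7]
  [3, 15, 0, 7]
  [3, 8, 10, 0]

This is the Floyd-Warshall all-pairs shortest-path computation. For each intermediate vertex k = 0, 1, …, 3, update dist[i][j] ← min(dist[i][j], dist[i][k] + dist[k][j]). The final matrix gives, for each (i, j), the minimum total weight of any directed path from i to j (possibly empty when i = j).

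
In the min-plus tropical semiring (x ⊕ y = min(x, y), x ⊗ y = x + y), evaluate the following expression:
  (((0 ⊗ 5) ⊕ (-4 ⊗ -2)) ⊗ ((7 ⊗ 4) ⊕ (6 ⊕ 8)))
(((0 ⊗ 5) ⊕ (-4 ⊗ -2)) ⊗ ((7 ⊗ 4) ⊕ (6 ⊕ 8))) = 0

Expand innermost to outermost. Recall ⊕ takes the minimum of its arguments and ⊗ takes their sum. Working out the expression (((0 ⊗ 5) ⊕ (-4 ⊗ -2)) ⊗ ((7 ⊗ 4) ⊕ (6 ⊕ 8))) gives 0.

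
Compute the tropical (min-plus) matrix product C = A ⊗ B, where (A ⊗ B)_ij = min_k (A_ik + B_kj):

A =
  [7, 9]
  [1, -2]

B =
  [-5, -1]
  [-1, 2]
A ⊗ B =
  [2, 6]
  [-4, 0]

Apply the min-plus product entry-by-entry:
  C[0][0] = min over k of (A[0][0] + B[0][0] = 7 + -5 = 2, A[0][1] + B[1][0] = 9 + -1 = 8) = 2 (attained at k = 0)
  C[0][1] = min over k of (A[0][0] + B[0][1] = 7 + -1 = 6, A[0][1] + B[1][1] = 9 + 2 = 11) = 6 (attained at k = 0)
  C[1][0] = min over k of (A[1][0] + B[0][0] = 1 + -5 = -4, A[1][1] + B[1][0] = -2 + -1 = -3) = -4 (attained at k = 0)
  C[1][1] = min over k of (A[1][0] + B[0][1] = 1 + -1 = 0, A[1][1] + B[1][1] = -2 + 2 = 0) = 0 (attained at k = 0)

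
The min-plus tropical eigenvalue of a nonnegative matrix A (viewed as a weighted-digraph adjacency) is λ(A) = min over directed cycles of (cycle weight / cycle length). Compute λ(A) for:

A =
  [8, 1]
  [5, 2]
λ(A) = 2

Enumerate directed cycles and compute their means (weight / length). Sample:
  cycle 0 → 0: weight = 8, length = 1, mean = 8/1 ≈ 8.000
  cycle 1 → 1: weight = 2, length = 1, mean = 2/1 ≈ 2.000
  cycle 0 → 1 → 0: weight = 6, length = 2, mean = 6/2 ≈ 3.000
  cycle 1 → 0 → 1: weight = 6, length = 2, mean = 6/2 ≈ 3.000
Minimum mean = 2.000, attained e.g. along the cycle 1 → 1 with weight 2 and length 1. So λ(A) = 2/1 = 2.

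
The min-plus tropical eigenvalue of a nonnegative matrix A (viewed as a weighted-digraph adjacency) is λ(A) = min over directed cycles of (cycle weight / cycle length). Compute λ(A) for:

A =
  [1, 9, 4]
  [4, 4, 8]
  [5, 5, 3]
λ(A) = 1

Enumerate directed cycles and compute their means (weight / length). Sample:
  cycle 0 → 0: weight = 1, length = 1, mean = 1/1 ≈ 1.000
  cycle 1 → 1: weight = 4, length = 1, mean = 4/1 ≈ 4.000
  cycle 2 → 2: weight = 3, length = 1, mean = 3/1 ≈ 3.000
  cycle 0 → 1 → 0: weight = 13, length = 2, mean = 13/2 ≈ 6.500
  cycle 0 → 2 → 0: weight = 9, length = 2, mean = 9/2 ≈ 4.500
  cycle 1 → 0 → 1: weight = 13, length = 2, mean = 13/2 ≈ 6.500
Minimum mean = 1.000, attained e.g. along the cycle 0 → 0 with weight 1 and length 1. So λ(A) = 1/1 = 1.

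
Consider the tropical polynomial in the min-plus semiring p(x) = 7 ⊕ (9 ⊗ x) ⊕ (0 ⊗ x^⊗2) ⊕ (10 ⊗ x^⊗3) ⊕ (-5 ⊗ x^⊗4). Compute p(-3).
p(-3) = -17

A tropical monomial a ⊗ x^⊗i evaluates to a + i · x. Evaluating each term at x = -3:
  Term 0 contributes 7 + 0 · -3 = 7
  Term 1 contributes 9 + 1 · -3 = 6
  Term 2 contributes 0 + 2 · -3 = -6
  Term 3 contributes 10 + 3 · -3 = 1
  Term 4 contributes -5 + 4 · -3 = -17
p(-3) = ⊕ of these = min[7, 6, -6, 1, -17] = -17.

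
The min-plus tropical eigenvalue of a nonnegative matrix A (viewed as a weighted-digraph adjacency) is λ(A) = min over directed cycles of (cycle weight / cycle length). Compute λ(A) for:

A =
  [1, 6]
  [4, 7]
λ(A) = 1

Enumerate directed cycles and compute their means (weight / length). Sample:
  cycle 0 → 0: weight = 1, length = 1, mean = 1/1 ≈ 1.000
  cycle 1 → 1: weight = 7, length = 1, mean = 7/1 ≈ 7.000
  cycle 0 → 1 → 0: weight = 10, length = 2, mean = 10/2 ≈ 5.000
  cycle 1 → 0 → 1: weight = 10, length = 2, mean = 10/2 ≈ 5.000
Minimum mean = 1.000, attained e.g. along the cycle 0 → 0 with weight 1 and length 1. So λ(A) = 1/1 = 1.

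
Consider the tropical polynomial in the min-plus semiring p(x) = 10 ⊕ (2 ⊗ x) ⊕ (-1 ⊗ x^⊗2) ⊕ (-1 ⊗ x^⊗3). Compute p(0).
p(0) = -1

A tropical monomial a ⊗ x^⊗i evaluates to a + i · x. Evaluating each term at x = 0:
  Term 0 contributes 10 + 0 · 0 = 10
  Term 1 contributes 2 + 1 · 0 = 2
  Term 2 contributes -1 + 2 · 0 = -1
  Term 3 contributes -1 + 3 · 0 = -1
p(0) = ⊕ of these = min[10, 2, -1, -1] = -1.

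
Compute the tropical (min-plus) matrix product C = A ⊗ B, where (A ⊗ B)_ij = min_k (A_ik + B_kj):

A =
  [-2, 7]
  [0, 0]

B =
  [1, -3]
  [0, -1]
A ⊗ B =
  [-1, -5]
  [0, -3]

Apply the min-plus product entry-by-entry:
  C[0][0] = min over k of (A[0][0] + B[0][0] = -2 + 1 = -1, A[0][1] + B[1][0] = 7 + 0 = 7) = -1 (attained at k = 0)
  C[0][1] = min over k of (A[0][0] + B[0][1] = -2 + -3 = -5, A[0][1] + B[1][1] = 7 + -1 = 6) = -5 (attained at k = 0)
  C[1][0] = min over k of (A[1][0] + B[0][0] = 0 + 1 = 1, A[1][1] + B[1][0] = 0 + 0 = 0) = 0 (attained at k = 1)
  C[1][1] = min over k of (A[1][0] + B[0][1] = 0 + -3 = -3, A[1][1] + B[1][1] = 0 + -1 = -1) = -3 (attained at k = 0)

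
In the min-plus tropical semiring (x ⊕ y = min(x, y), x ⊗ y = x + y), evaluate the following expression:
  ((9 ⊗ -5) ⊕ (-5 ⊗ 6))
((9 ⊗ -5) ⊕ (-5 ⊗ 6)) = 1

Expand innermost to outermost. Recall ⊕ takes the minimum of its arguments and ⊗ takes their sum. Working out the expression ((9 ⊗ -5) ⊕ (-5 ⊗ 6)) gives 1.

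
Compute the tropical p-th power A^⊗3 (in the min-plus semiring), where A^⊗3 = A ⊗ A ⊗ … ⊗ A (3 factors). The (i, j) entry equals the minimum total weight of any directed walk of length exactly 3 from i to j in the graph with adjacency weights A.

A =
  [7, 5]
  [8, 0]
A^⊗3 =
  [13, 5]
  [8, 0]

Each entry (A^⊗3)_ij equals the minimum over all length-3 walks i = v_0 → v_1 → … → v_3 = j of Σ_t A[v_t][v_{t+1}]. For example, for (i, j) = (0, 1) we minimise over 4 possible intermediate vertex sequences; the minimum is 5, attained along the walk 0 → 1 → 1 → 1.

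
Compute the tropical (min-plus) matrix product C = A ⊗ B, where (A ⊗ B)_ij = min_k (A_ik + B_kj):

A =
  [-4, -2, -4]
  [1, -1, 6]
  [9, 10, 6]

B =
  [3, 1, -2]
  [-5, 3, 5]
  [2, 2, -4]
A ⊗ B =
  [-7, -3, -8]
  [-6, 2, -1]
  [5, 8, 2]

Apply the min-plus product entry-by-entry:
  C[0][0] = min over k of (A[0][0] + B[0][0] = -4 + 3 = -1, A[0][1] + B[1][0] = -2 + -5 = -7, A[0][2] + B[2][0] = -4 + 2 = -2) = -7 (attained at k = 1)
  C[0][1] = min over k of (A[0][0] + B[0][1] = -4 + 1 = -3, A[0][1] + B[1][1] = -2 + 3 = 1, A[0][2] + B[2][1] = -4 + 2 = -2) = -3 (attained at k = 0)
  C[0][2] = min over k of (A[0][0] + B[0][2] = -4 + -2 = -6, A[0][1] + B[1][2] = -2 + 5 = 3, A[0][2] + B[2][2] = -4 + -4 = -8) = -8 (attained at k = 2)
  C[1][0] = min over k of (A[1][0] + B[0][0] = 1 + 3 = 4, A[1][1] + B[1][0] = -1 + -5 = -6, A[1][2] + B[2][0] = 6 + 2 = 8) = -6 (attained at k = 1)
  C[1][1] = min over k of (A[1][0] + B[0][1] = 1 + 1 = 2, A[1][1] + B[1][1] = -1 + 3 = 2, A[1][2] + B[2][1] = 6 + 2 = 8) = 2 (attained at k = 0)
  C[1][2] = min over k of (A[1][0] + B[0][2] = 1 + -2 = -1, A[1][1] + B[1][2] = -1 + 5 = 4, A[1][2] + B[2][2] = 6 + -4 = 2) = -1 (attained at k = 0)
  C[2][0] = min over k of (A[2][0] + B[0][0] = 9 + 3 = 12, A[2][1] + B[1][0] = 10 + -5 = 5, A[2][2] + B[2][0] = 6 + 2 = 8) = 5 (attained at k = 1)
  C[2][1] = min over k of (A[2][0] + B[0][1] = 9 + 1 = 10, A[2][1] + B[1][1] = 10 + 3 = 13, A[2][2] + B[2][1] = 6 + 2 = 8) = 8 (attained at k = 2)
  C[2][2] = min over k of (A[2][0] + B[0][2] = 9 + -2 = 7, A[2][1] + B[1][2] = 10 + 5 = 15, A[2][2] + B[2][2] = 6 + -4 = 2) = 2 (attained at k = 2)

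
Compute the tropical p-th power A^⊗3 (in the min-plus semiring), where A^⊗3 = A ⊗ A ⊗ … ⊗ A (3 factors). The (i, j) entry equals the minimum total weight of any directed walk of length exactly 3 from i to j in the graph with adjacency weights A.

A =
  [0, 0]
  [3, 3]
A^⊗3 =
  [0, 0]
  [3, 3]

Each entry (A^⊗3)_ij equals the minimum over all length-3 walks i = v_0 → v_1 → … → v_3 = j of Σ_t A[v_t][v_{t+1}]. For example, for (i, j) = (0, 1) we minimise over 4 possible intermediate vertex sequences; the minimum is 0, attained along the walk 0 → 0 → 0 → 1.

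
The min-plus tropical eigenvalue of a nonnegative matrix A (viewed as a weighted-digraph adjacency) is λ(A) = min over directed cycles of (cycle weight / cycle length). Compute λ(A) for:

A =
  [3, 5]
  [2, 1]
λ(A) = 1

Enumerate directed cycles and compute their means (weight / length). Sample:
  cycle 0 → 0: weight = 3, length = 1, mean = 3/1 ≈ 3.000
  cycle 1 → 1: weight = 1, length = 1, mean = 1/1 ≈ 1.000
  cycle 0 → 1 → 0: weight = 7, length = 2, mean = 7/2 ≈ 3.500
  cycle 1 → 0 → 1: weight = 7, length = 2, mean = 7/2 ≈ 3.500
Minimum mean = 1.000, attained e.g. along the cycle 1 → 1 with weight 1 and length 1. So λ(A) = 1/1 = 1.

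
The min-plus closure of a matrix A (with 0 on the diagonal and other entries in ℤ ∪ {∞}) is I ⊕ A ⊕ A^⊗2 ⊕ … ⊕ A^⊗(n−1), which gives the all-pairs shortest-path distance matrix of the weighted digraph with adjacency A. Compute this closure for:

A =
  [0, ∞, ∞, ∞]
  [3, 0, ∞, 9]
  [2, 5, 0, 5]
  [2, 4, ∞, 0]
Closure =
  [0, ∞, ∞, ∞]
  [3, 0, ∞, 9]
  [2, 5, 0, 5]
  [2, 4, ∞, 0]

This is the Floyd-Warshall all-pairs shortest-path computation. For each intermediate vertex k = 0, 1, …, 3, update dist[i][j] ← min(dist[i][j], dist[i][k] + dist[k][j]). The final matrix gives, for each (i, j), the minimum total weight of any directed path from i to j (possibly empty when i = j).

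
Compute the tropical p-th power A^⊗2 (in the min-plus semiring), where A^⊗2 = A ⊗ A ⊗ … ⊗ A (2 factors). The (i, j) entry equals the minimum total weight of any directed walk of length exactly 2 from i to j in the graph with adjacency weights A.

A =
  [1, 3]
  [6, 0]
A^⊗2 =
  [2, 3]
  [6, 0]

Each entry (A^⊗2)_ij equals the minimum over all length-2 walks i = v_0 → v_1 → … → v_2 = j of Σ_t A[v_t][v_{t+1}]. For example, for (i, j) = (0, 1) we minimise over 2 possible intermediate vertex sequences; the minimum is 3, attained along the walk 0 → 1 → 1.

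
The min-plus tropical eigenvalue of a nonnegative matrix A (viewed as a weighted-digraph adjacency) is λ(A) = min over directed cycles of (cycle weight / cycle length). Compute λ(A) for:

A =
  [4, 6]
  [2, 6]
λ(A) = 4

Enumerate directed cycles and compute their means (weight / length). Sample:
  cycle 0 → 0: weight = 4, length = 1, mean = 4/1 ≈ 4.000
  cycle 1 → 1: weight = 6, length = 1, mean = 6/1 ≈ 6.000
  cycle 0 → 1 → 0: weight = 8, length = 2, mean = 8/2 ≈ 4.000
  cycle 1 → 0 → 1: weight = 8, length = 2, mean = 8/2 ≈ 4.000
Minimum mean = 4.000, attained e.g. along the cycle 0 → 0 with weight 4 and length 1. So λ(A) = 4/1 = 4.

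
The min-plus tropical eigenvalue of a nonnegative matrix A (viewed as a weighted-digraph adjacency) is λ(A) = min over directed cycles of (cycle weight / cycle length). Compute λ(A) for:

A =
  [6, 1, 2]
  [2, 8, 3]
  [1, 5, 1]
λ(A) = 1

Enumerate directed cycles and compute their means (weight / length). Sample:
  cycle 0 → 0: weight = 6, length = 1, mean = 6/1 ≈ 6.000
  cycle 1 → 1: weight = 8, length = 1, mean = 8/1 ≈ 8.000
  cycle 2 → 2: weight = 1, length = 1, mean = 1/1 ≈ 1.000
  cycle 0 → 1 → 0: weight = 3, length = 2, mean = 3/2 ≈ 1.500
  cycle 0 → 2 → 0: weight = 3, length = 2, mean = 3/2 ≈ 1.500
  cycle 1 → 0 → 1: weight = 3, length = 2, mean = 3/2 ≈ 1.500
Minimum mean = 1.000, attained e.g. along the cycle 2 → 2 with weight 1 and length 1. So λ(A) = 1/1 = 1.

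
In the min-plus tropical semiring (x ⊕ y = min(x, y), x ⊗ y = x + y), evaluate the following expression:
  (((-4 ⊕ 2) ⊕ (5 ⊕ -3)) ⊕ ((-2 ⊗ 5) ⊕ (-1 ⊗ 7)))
(((-4 ⊕ 2) ⊕ (5 ⊕ -3)) ⊕ ((-2 ⊗ 5) ⊕ (-1 ⊗ 7))) = -4

Expand innermost to outermost. Recall ⊕ takes the minimum of its arguments and ⊗ takes their sum. Working out the expression (((-4 ⊕ 2) ⊕ (5 ⊕ -3)) ⊕ ((-2 ⊗ 5) ⊕ (-1 ⊗ 7))) gives -4.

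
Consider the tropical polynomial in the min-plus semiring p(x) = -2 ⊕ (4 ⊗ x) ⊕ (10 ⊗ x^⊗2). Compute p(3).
p(3) = -2

A tropical monomial a ⊗ x^⊗i evaluates to a + i · x. Evaluating each term at x = 3:
  Term 0 contributes -2 + 0 · 3 = -2
  Term 1 contributes 4 + 1 · 3 = 7
  Term 2 contributes 10 + 2 · 3 = 16
p(3) = ⊕ of these = min[-2, 7, 16] = -2.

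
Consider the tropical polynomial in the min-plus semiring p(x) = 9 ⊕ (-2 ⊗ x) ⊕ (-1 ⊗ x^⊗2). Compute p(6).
p(6) = 4

A tropical monomial a ⊗ x^⊗i evaluates to a + i · x. Evaluating each term at x = 6:
  Term 0 contributes 9 + 0 · 6 = 9
  Term 1 contributes -2 + 1 · 6 = 4
  Term 2 contributes -1 + 2 · 6 = 11
p(6) = ⊕ of these = min[9, 4, 11] = 4.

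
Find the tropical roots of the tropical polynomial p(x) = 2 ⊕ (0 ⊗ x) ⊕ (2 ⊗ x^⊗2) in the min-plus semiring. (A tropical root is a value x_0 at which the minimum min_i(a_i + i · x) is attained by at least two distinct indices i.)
Roots: {-2, 2}

Each tropical root is a break point of the lower envelope of the lines y = a_i + i · x (there are 3 lines, with slopes 0, 1, ..., 2). Only the lines that attain the minimum somewhere contribute to roots; other lines are dominated. Here the surviving (envelope) indices are i = 2, i = 1, i = 0.
Intersections between consecutive envelope lines give the roots: for adjacent envelope indices i < j the intersection is x = (a_i − a_j) / (j − i). Reading off the sorted break points: {-2, 2}.
Verification: at each break x_0, at least two indices attain the minimum of min_i(a_i + i · x_0).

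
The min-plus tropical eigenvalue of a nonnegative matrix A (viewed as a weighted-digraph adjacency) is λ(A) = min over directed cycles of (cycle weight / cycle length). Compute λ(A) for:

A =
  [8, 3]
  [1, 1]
λ(A) = 1

Enumerate directed cycles and compute their means (weight / length). Sample:
  cycle 0 → 0: weight = 8, length = 1, mean = 8/1 ≈ 8.000
  cycle 1 → 1: weight = 1, length = 1, mean = 1/1 ≈ 1.000
  cycle 0 → 1 → 0: weight = 4, length = 2, mean = 4/2 ≈ 2.000
  cycle 1 → 0 → 1: weight = 4, length = 2, mean = 4/2 ≈ 2.000
Minimum mean = 1.000, attained e.g. along the cycle 1 → 1 with weight 1 and length 1. So λ(A) = 1/1 = 1.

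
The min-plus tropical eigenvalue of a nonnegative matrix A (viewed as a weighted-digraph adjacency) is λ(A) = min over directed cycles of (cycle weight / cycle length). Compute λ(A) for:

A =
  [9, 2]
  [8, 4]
λ(A) = 4

Enumerate directed cycles and compute their means (weight / length). Sample:
  cycle 0 → 0: weight = 9, length = 1, mean = 9/1 ≈ 9.000
  cycle 1 → 1: weight = 4, length = 1, mean = 4/1 ≈ 4.000
  cycle 0 → 1 → 0: weight = 10, length = 2, mean = 10/2 ≈ 5.000
  cycle 1 → 0 → 1: weight = 10, length = 2, mean = 10/2 ≈ 5.000
Minimum mean = 4.000, attained e.g. along the cycle 1 → 1 with weight 4 and length 1. So λ(A) = 4/1 = 4.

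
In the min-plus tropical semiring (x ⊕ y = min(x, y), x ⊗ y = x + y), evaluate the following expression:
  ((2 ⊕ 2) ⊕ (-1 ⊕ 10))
((2 ⊕ 2) ⊕ (-1 ⊕ 10)) = -1

Expand innermost to outermost. Recall ⊕ takes the minimum of its arguments and ⊗ takes their sum. Working out the expression ((2 ⊕ 2) ⊕ (-1 ⊕ 10)) gives -1.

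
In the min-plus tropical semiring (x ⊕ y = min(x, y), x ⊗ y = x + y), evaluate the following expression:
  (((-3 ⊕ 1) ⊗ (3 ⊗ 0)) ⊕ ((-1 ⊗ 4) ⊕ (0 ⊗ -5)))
(((-3 ⊕ 1) ⊗ (3 ⊗ 0)) ⊕ ((-1 ⊗ 4) ⊕ (0 ⊗ -5))) = -5

Expand innermost to outermost. Recall ⊕ takes the minimum of its arguments and ⊗ takes their sum. Working out the expression (((-3 ⊕ 1) ⊗ (3 ⊗ 0)) ⊕ ((-1 ⊗ 4) ⊕ (0 ⊗ -5))) gives -5.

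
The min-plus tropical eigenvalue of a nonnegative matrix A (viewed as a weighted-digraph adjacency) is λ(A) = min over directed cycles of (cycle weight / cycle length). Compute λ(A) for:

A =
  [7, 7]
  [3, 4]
λ(A) = 4

Enumerate directed cycles and compute their means (weight / length). Sample:
  cycle 0 → 0: weight = 7, length = 1, mean = 7/1 ≈ 7.000
  cycle 1 → 1: weight = 4, length = 1, mean = 4/1 ≈ 4.000
  cycle 0 → 1 → 0: weight = 10, length = 2, mean = 10/2 ≈ 5.000
  cycle 1 → 0 → 1: weight = 10, length = 2, mean = 10/2 ≈ 5.000
Minimum mean = 4.000, attained e.g. along the cycle 1 → 1 with weight 4 and length 1. So λ(A) = 4/1 = 4.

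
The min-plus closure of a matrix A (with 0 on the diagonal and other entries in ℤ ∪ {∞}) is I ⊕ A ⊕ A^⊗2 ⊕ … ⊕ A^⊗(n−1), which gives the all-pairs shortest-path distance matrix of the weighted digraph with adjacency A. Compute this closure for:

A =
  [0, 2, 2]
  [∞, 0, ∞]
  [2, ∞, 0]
Closure =
  [0, 2, 2]
  [∞, 0, ∞]
  [2, 4, 0]

This is the Floyd-Warshall all-pairs shortest-path computation. For each intermediate vertex k = 0, 1, …, 2, update dist[i][j] ← min(dist[i][j], dist[i][k] + dist[k][j]). The final matrix gives, for each (i, j), the minimum total weight of any directed path from i to j (possibly empty when i = j).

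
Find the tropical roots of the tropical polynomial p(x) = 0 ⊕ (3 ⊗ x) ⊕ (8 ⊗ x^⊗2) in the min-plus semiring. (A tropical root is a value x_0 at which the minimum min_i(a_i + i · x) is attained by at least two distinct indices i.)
Roots: {-5, -3}

Each tropical root is a break point of the lower envelope of the lines y = a_i + i · x (there are 3 lines, with slopes 0, 1, ..., 2). Only the lines that attain the minimum somewhere contribute to roots; other lines are dominated. Here the surviving (envelope) indices are i = 2, i = 1, i = 0.
Intersections between consecutive envelope lines give the roots: for adjacent envelope indices i < j the intersection is x = (a_i − a_j) / (j − i). Reading off the sorted break points: {-5, -3}.
Verification: at each break x_0, at least two indices attain the minimum of min_i(a_i + i · x_0).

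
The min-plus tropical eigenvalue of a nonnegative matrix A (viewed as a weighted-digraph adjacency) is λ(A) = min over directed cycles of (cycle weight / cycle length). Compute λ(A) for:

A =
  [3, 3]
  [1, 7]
λ(A) = 2

Enumerate directed cycles and compute their means (weight / length). Sample:
  cycle 0 → 0: weight = 3, length = 1, mean = 3/1 ≈ 3.000
  cycle 1 → 1: weight = 7, length = 1, mean = 7/1 ≈ 7.000
  cycle 0 → 1 → 0: weight = 4, length = 2, mean = 4/2 ≈ 2.000
  cycle 1 → 0 → 1: weight = 4, length = 2, mean = 4/2 ≈ 2.000
Minimum mean = 2.000, attained e.g. along the cycle 0 → 1 → 0 with weight 4 and length 2. So λ(A) = 4/2 = 2.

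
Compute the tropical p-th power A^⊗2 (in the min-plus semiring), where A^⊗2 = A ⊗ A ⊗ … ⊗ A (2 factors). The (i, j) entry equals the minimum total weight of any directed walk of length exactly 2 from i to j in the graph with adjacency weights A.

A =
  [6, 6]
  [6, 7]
A^⊗2 =
  [12, 12]
  [12, 12]

Each entry (A^⊗2)_ij equals the minimum over all length-2 walks i = v_0 → v_1 → … → v_2 = j of Σ_t A[v_t][v_{t+1}]. For example, for (i, j) = (0, 1) we minimise over 2 possible intermediate vertex sequences; the minimum is 12, attained along the walk 0 → 0 → 1.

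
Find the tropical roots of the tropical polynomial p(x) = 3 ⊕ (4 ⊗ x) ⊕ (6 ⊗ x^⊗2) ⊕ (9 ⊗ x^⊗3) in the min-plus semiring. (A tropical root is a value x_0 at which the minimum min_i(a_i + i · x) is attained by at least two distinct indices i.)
Roots: {-3, -2, -1}

Each tropical root is a break point of the lower envelope of the lines y = a_i + i · x (there are 4 lines, with slopes 0, 1, ..., 3). Only the lines that attain the minimum somewhere contribute to roots; other lines are dominated. Here the surviving (envelope) indices are i = 3, i = 2, i = 1, i = 0.
Intersections between consecutive envelope lines give the roots: for adjacent envelope indices i < j the intersection is x = (a_i − a_j) / (j − i). Reading off the sorted break points: {-3, -2, -1}.
Verification: at each break x_0, at least two indices attain the minimum of min_i(a_i + i · x_0).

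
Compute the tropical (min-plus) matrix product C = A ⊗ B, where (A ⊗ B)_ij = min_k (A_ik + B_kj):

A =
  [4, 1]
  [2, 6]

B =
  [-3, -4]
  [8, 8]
A ⊗ B =
  [1, 0]
  [-1, -2]

Apply the min-plus product entry-by-entry:
  C[0][0] = min over k of (A[0][0] + B[0][0] = 4 + -3 = 1, A[0][1] + B[1][0] = 1 + 8 = 9) = 1 (attained at k = 0)
  C[0][1] = min over k of (A[0][0] + B[0][1] = 4 + -4 = 0, A[0][1] + B[1][1] = 1 + 8 = 9) = 0 (attained at k = 0)
  C[1][0] = min over k of (A[1][0] + B[0][0] = 2 + -3 = -1, A[1][1] + B[1][0] = 6 + 8 = 14) = -1 (attained at k = 0)
  C[1][1] = min over k of (A[1][0] + B[0][1] = 2 + -4 = -2, A[1][1] + B[1][1] = 6 + 8 = 14) = -2 (attained at k = 0)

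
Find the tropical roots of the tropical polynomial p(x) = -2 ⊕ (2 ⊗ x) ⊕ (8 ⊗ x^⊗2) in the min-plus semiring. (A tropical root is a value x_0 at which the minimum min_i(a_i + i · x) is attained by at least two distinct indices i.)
Roots: {-6, -4}

Each tropical root is a break point of the lower envelope of the lines y = a_i + i · x (there are 3 lines, with slopes 0, 1, ..., 2). Only the lines that attain the minimum somewhere contribute to roots; other lines are dominated. Here the surviving (envelope) indices are i = 2, i = 1, i = 0.
Intersections between consecutive envelope lines give the roots: for adjacent envelope indices i < j the intersection is x = (a_i − a_j) / (j − i). Reading off the sorted break points: {-6, -4}.
Verification: at each break x_0, at least two indices attain the minimum of min_i(a_i + i · x_0).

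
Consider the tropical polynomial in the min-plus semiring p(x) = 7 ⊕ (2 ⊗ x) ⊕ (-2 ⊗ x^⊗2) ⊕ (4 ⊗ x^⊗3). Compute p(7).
p(7) = 7

A tropical monomial a ⊗ x^⊗i evaluates to a + i · x. Evaluating each term at x = 7:
  Term 0 contributes 7 + 0 · 7 = 7
  Term 1 contributes 2 + 1 · 7 = 9
  Term 2 contributes -2 + 2 · 7 = 12
  Term 3 contributes 4 + 3 · 7 = 25
p(7) = ⊕ of these = min[7, 9, 12, 25] = 7.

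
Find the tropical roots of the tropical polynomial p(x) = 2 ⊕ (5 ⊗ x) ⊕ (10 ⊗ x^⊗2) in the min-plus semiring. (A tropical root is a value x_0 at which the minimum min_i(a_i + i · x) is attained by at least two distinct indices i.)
Roots: {-5, -3}

Each tropical root is a break point of the lower envelope of the lines y = a_i + i · x (there are 3 lines, with slopes 0, 1, ..., 2). Only the lines that attain the minimum somewhere contribute to roots; other lines are dominated. Here the surviving (envelope) indices are i = 2, i = 1, i = 0.
Intersections between consecutive envelope lines give the roots: for adjacent envelope indices i < j the intersection is x = (a_i − a_j) / (j − i). Reading off the sorted break points: {-5, -3}.
Verification: at each break x_0, at least two indices attain the minimum of min_i(a_i + i · x_0).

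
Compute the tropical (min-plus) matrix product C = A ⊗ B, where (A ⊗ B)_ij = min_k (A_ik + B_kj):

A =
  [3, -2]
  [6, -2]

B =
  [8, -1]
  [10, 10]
A ⊗ B =
  [8, 2]
  [8, 5]

Apply the min-plus product entry-by-entry:
  C[0][0] = min over k of (A[0][0] + B[0][0] = 3 + 8 = 11, A[0][1] + B[1][0] = -2 + 10 = 8) = 8 (attained at k = 1)
  C[0][1] = min over k of (A[0][0] + B[0][1] = 3 + -1 = 2, A[0][1] + B[1][1] = -2 + 10 = 8) = 2 (attained at k = 0)
  C[1][0] = min over k of (A[1][0] + B[0][0] = 6 + 8 = 14, A[1][1] + B[1][0] = -2 + 10 = 8) = 8 (attained at k = 1)
  C[1][1] = min over k of (A[1][0] + B[0][1] = 6 + -1 = 5, A[1][1] + B[1][1] = -2 + 10 = 8) = 5 (attained at k = 0)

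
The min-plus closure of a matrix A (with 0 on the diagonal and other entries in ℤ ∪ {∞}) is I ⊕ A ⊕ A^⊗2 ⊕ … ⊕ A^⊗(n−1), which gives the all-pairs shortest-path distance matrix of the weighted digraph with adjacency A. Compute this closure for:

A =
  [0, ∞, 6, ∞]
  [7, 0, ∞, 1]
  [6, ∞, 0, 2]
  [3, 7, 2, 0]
Closure =
  [0, 15, 6, 8]
  [4, 0, 3, 1]
  [5, 9, 0, 2]
  [3, 7, 2, 0]

This is the Floyd-Warshall all-pairs shortest-path computation. For each intermediate vertex k = 0, 1, …, 3, update dist[i][j] ← min(dist[i][j], dist[i][k] + dist[k][j]). The final matrix gives, for each (i, j), the minimum total weight of any directed path from i to j (possibly empty when i = j).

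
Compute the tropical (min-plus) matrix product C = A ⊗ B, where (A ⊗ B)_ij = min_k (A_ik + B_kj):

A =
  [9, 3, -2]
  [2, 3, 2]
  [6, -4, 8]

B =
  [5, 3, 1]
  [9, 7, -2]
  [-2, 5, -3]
A ⊗ B =
  [-4, 3, -5]
  [0, 5, -1]
  [5, 3, -6]

Apply the min-plus product entry-by-entry:
  C[0][0] = min over k of (A[0][0] + B[0][0] = 9 + 5 = 14, A[0][1] + B[1][0] = 3 + 9 = 12, A[0][2] + B[2][0] = -2 + -2 = -4) = -4 (attained at k = 2)
  C[0][1] = min over k of (A[0][0] + B[0][1] = 9 + 3 = 12, A[0][1] + B[1][1] = 3 + 7 = 10, A[0][2] + B[2][1] = -2 + 5 = 3) = 3 (attained at k = 2)
  C[0][2] = min over k of (A[0][0] + B[0][2] = 9 + 1 = 10, A[0][1] + B[1][2] = 3 + -2 = 1, A[0][2] + B[2][2] = -2 + -3 = -5) = -5 (attained at k = 2)
  C[1][0] = min over k of (A[1][0] + B[0][0] = 2 + 5 = 7, A[1][1] + B[1][0] = 3 + 9 = 12, A[1][2] + B[2][0] = 2 + -2 = 0) = 0 (attained at k = 2)
  C[1][1] = min over k of (A[1][0] + B[0][1] = 2 + 3 = 5, A[1][1] + B[1][1] = 3 + 7 = 10, A[1][2] + B[2][1] = 2 + 5 = 7) = 5 (attained at k = 0)
  C[1][2] = min over k of (A[1][0] + B[0][2] = 2 + 1 = 3, A[1][1] + B[1][2] = 3 + -2 = 1, A[1][2] + B[2][2] = 2 + -3 = -1) = -1 (attained at k = 2)
  C[2][0] = min over k of (A[2][0] + B[0][0] = 6 + 5 = 11, A[2][1] + B[1][0] = -4 + 9 = 5, A[2][2] + B[2][0] = 8 + -2 = 6) = 5 (attained at k = 1)
  C[2][1] = min over k of (A[2][0] + B[0][1] = 6 + 3 = 9, A[2][1] + B[1][1] = -4 + 7 = 3, A[2][2] + B[2][1] = 8 + 5 = 13) = 3 (attained at k = 1)
  C[2][2] = min over k of (A[2][0] + B[0][2] = 6 + 1 = 7, A[2][1] + B[1][2] = -4 + -2 = -6, A[2][2] + B[2][2] = 8 + -3 = 5) = -6 (attained at k = 1)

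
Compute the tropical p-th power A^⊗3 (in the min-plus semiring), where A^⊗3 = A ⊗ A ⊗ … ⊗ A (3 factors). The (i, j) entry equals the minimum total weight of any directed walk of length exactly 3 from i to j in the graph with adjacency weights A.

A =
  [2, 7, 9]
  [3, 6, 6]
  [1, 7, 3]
A^⊗3 =
  [6, 11, 13]
  [7, 12, 12]
  [5, 10, 9]

Each entry (A^⊗3)_ij equals the minimum over all length-3 walks i = v_0 → v_1 → … → v_3 = j of Σ_t A[v_t][v_{t+1}]. For example, for (i, j) = (0, 2) we minimise over 9 possible intermediate vertex sequences; the minimum is 13, attained along the walk 0 → 0 → 0 → 2.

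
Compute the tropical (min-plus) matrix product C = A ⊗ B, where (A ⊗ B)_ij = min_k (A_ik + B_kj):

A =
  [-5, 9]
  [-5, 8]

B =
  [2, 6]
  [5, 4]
A ⊗ B =
  [-3, 1]
  [-3, 1]

Apply the min-plus product entry-by-entry:
  C[0][0] = min over k of (A[0][0] + B[0][0] = -5 + 2 = -3, A[0][1] + B[1][0] = 9 + 5 = 14) = -3 (attained at k = 0)
  C[0][1] = min over k of (A[0][0] + B[0][1] = -5 + 6 = 1, A[0][1] + B[1][1] = 9 + 4 = 13) = 1 (attained at k = 0)
  C[1][0] = min over k of (A[1][0] + B[0][0] = -5 + 2 = -3, A[1][1] + B[1][0] = 8 + 5 = 13) = -3 (attained at k = 0)
  C[1][1] = min over k of (A[1][0] + B[0][1] = -5 + 6 = 1, A[1][1] + B[1][1] = 8 + 4 = 12) = 1 (attained at k = 0)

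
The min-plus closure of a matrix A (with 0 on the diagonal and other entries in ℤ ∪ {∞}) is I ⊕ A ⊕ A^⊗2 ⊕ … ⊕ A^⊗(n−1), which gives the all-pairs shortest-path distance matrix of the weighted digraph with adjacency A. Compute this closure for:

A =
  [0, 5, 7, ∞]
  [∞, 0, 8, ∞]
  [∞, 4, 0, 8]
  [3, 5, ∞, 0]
Closure =
  [0, 5, 7, 15]
  [19, 0, 8, 16]
  [11, 4, 0, 8]
  [3, 5, 10, 0]

This is the Floyd-Warshall all-pairs shortest-path computation. For each intermediate vertex k = 0, 1, …, 3, update dist[i][j] ← min(dist[i][j], dist[i][k] + dist[k][j]). The final matrix gives, for each (i, j), the minimum total weight of any directed path from i to j (possibly empty when i = j).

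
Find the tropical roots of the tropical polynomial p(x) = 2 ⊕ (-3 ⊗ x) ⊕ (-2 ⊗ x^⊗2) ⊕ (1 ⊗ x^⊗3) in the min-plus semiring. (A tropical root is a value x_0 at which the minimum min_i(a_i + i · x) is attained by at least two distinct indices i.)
Roots: {-3, -1, 5}

Each tropical root is a break point of the lower envelope of the lines y = a_i + i · x (there are 4 lines, with slopes 0, 1, ..., 3). Only the lines that attain the minimum somewhere contribute to roots; other lines are dominated. Here the surviving (envelope) indices are i = 3, i = 2, i = 1, i = 0.
Intersections between consecutive envelope lines give the roots: for adjacent envelope indices i < j the intersection is x = (a_i − a_j) / (j − i). Reading off the sorted break points: {-3, -1, 5}.
Verification: at each break x_0, at least two indices attain the minimum of min_i(a_i + i · x_0).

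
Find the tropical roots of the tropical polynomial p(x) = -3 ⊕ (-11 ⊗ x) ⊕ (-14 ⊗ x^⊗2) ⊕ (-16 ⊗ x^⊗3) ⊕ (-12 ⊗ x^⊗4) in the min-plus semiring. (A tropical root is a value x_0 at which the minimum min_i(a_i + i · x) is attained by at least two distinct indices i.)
Roots: {-4, 2, 3, 8}

Each tropical root is a break point of the lower envelope of the lines y = a_i + i · x (there are 5 lines, with slopes 0, 1, ..., 4). Only the lines that attain the minimum somewhere contribute to roots; other lines are dominated. Here the surviving (envelope) indices are i = 4, i = 3, i = 2, i = 1, i = 0.
Intersections between consecutive envelope lines give the roots: for adjacent envelope indices i < j the intersection is x = (a_i − a_j) / (j − i). Reading off the sorted break points: {-4, 2, 3, 8}.
Verification: at each break x_0, at least two indices attain the minimum of min_i(a_i + i · x_0).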